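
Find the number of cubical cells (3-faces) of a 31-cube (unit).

f_3(31-cube) = (31 choose 3) · 2^28 = 1206617374720.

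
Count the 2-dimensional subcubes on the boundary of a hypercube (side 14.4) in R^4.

f_2(4-cube) = (4 choose 2) · 2^2 = 24.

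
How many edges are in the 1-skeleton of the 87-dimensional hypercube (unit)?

An n-cube has n·2^(n-1) edges. With n = 87: 87·77371252455336267181195264 = 6731298963614255244763987968.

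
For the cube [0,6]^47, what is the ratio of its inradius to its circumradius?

r_in = 6/2 (half the side); r_out = 6√47/2 (half the diagonal). Ratio = 1/√47 ≈ 0.145865.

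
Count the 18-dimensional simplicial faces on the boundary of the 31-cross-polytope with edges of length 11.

Each 18-face is the convex hull of 19 vertices, one chosen as ±e_i from each of 19 distinct axes: 2^19·C(31,19) = 73987797811200.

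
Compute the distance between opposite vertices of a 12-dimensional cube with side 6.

The space diagonal of an n-cube of side s is s√n. Here 6·√12 ≈ 20.7846.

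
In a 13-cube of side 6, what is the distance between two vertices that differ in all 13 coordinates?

d = √(6² + 6² + ... + 6²) [13 terms] = √(13·6²) = 6√13 ≈ 21.6333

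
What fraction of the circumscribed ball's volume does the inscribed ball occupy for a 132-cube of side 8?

Volume scales as r^n, and r_in/r_out = 1/√132, giving (1/√132)^132 ≈ 1.10185e-140.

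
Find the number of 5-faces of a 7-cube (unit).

Choose 5 of 7 axes to span the face (C(7,5) = 21 ways), then fix each of the remaining 2 coordinates at one of its two extreme values (2^2 = 4 ways): 21·4 = 84.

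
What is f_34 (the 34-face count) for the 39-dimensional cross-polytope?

An n-cross-polytope has 2^(k+1)·C(n,k+1) k-faces. Here 2^35·C(39,35) = 34359738368·82251 = 2826122840506368.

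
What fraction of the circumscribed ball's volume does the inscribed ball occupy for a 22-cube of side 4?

V_in / V_out = (r_in/r_out)^22 = (1/√22)^22 = 22^(-22/2) ≈ 1.7114e-15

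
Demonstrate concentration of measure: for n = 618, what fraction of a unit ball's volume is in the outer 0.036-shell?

1 - (1-0.036)^618 ≈ 1 - 1.444e-10 ≈ (100 - 1.44e-08)%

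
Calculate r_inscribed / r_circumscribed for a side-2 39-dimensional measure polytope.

r_in = 2/2 (half the side); r_out = 2√39/2 (half the diagonal). Ratio = 1/√39 ≈ 0.160128.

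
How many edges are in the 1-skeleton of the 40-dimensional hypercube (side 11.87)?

Each of the 2^40 = 1099511627776 vertices has degree 40; total edges = 40·2^40/2 = 21990232555520.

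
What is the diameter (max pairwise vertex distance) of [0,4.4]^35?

Diagonal = √35 · 4.4 ≈ 26.0308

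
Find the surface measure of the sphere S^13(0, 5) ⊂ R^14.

The surface area of an n-ball is 2π^(n/2) r^(n-1) / Γ(n/2). For n=14, r=5: 244140625·π^7/72 ≈ 1.02413e+10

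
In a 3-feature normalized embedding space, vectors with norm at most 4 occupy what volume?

V_3(4) = π^(3/2) · (4)^3 / Γ(3/2 + 1) = 256·π/3 ≈ 268.083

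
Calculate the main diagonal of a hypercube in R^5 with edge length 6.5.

The space diagonal of an n-cube of side s is s√n. Here 6.5·√5 ≈ 14.5344.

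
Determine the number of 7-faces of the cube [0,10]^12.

Number of 7-faces = C(12,7) · 2^(12-7) = 792 · 32 = 25344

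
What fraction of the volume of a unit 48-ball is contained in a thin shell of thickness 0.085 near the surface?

Shell fraction = 1 - (1-0.085)^48 ≈ 0.985933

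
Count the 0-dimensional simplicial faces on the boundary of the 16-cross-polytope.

Number of 0-faces = 2^(0+1) · C(16,0+1) = 2 · 16 = 32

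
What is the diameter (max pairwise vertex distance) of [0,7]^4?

d = √(7² + 7² + ... + 7²) [4 terms] = √(4·7²) = 7√4 = 14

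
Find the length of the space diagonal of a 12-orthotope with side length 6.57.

||(6.57,6.57,...,6.57)|| = √(12)·6.57 ≈ 22.7591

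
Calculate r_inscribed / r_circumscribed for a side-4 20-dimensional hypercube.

For an n-cube of any side s, the inradius is s/2 and the circumradius is s√n/2, so the ratio is 1/√20 ≈ 0.223607.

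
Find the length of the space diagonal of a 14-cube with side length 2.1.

d = √(2.1² + 2.1² + ... + 2.1²) [14 terms] = √(14·2.1²) = 2.1√14 ≈ 7.85748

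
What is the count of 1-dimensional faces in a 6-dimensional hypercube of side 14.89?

Number of 1-faces = C(6,1) · 2^(6-1) = 6 · 32 = 192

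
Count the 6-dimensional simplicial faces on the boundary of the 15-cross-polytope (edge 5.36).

f_6(15-orthoplex) = 2^7 · (15 choose 7) = 823680.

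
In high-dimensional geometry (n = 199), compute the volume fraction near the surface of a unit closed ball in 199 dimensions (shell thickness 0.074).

1 - (1-0.074)^199 ≈ 0.9999997732 ≈ 99.999977%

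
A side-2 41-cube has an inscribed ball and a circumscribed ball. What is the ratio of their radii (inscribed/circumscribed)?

r_in / r_out = (2/2) / (2√41/2) = 1/√41 ≈ 0.156174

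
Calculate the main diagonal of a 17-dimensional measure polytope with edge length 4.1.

d = √(4.1² + 4.1² + ... + 4.1²) [17 terms] = √(17·4.1²) = 4.1√17 ≈ 16.9047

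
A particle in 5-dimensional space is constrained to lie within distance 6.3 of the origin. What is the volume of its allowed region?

V_5(6.3) = π^(5/2) · (6.3)^5 / Γ(5/2 + 1) ≈ 52239.8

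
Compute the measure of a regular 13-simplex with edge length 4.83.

For a regular n-simplex with edge a, V = (a^n / n!)·√((n+1)/2^n). With a=4.83, n=13: V ≈ 0.00516894.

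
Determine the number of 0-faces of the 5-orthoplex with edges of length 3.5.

Number of 0-faces = 2^(0+1) · C(5,0+1) = 2 · 5 = 10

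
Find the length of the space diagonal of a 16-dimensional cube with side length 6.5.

||(6.5,6.5,...,6.5)|| = √(16)·6.5 = 26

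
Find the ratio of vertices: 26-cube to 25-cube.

The 26-cube has 2^26 = 67108864 vertices. The 25-cube has 2^25 = 33554432 vertices. Ratio: 67108864/33554432 = 2.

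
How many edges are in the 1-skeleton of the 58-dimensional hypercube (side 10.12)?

Each of the 2^58 = 288230376151711744 vertices has degree 58; total edges = 58·2^58/2 = 8358680908399640576.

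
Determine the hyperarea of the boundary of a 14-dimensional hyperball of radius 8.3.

S_14(8.3) = 2·π^(14/2)·(8.3)^13 / Γ(14/2) ≈ 7.44324e+12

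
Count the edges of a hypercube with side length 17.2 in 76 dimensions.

Each of the 2^76 = 75557863725914323419136 vertices has degree 76; total edges = 76·2^76/2 = 2871198821584744289927168.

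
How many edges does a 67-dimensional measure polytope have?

Each of the 2^67 = 147573952589676412928 vertices has degree 67; total edges = 67·2^67/2 = 4943727411754159833088.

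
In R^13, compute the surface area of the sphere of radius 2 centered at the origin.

The surface area of an n-ball is 2π^(n/2) r^(n-1) / Γ(n/2). For n=13, r=2: 524288·π^6/10395 ≈ 48489.2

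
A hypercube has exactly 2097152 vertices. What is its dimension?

n = log_2(2097152) = 21.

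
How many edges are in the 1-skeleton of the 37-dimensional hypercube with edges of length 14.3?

An n-cube has n·2^(n-1) edges. With n = 37: 37·68719476736 = 2542620639232.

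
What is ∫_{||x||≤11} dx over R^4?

Volume = π^{4/2}·(11)^4/Γ(3) = 14641·π^2/2 ≈ 72250.4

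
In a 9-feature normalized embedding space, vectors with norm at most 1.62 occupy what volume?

V_9(1.62) = π^(9/2) · (1.62)^9 / Γ(9/2 + 1) ≈ 253.485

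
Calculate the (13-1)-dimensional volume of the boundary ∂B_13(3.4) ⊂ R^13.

The surface area of an n-ball is 2π^(n/2) r^(n-1) / Γ(n/2). For n=13, r=3.4: 2.82509e+07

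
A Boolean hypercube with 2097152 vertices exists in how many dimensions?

n = log_2(2097152) = 21.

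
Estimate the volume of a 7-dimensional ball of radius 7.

V = 1882384·π^3/15 ≈ 3.89105e+06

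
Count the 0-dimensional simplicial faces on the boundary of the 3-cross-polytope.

f_0(3-orthoplex) = 2^1 · (3 choose 1) = 6.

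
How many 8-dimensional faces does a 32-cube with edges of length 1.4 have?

Number of 8-faces = C(32,8) · 2^(32-8) = 10518300 · 16777216 = 176467791052800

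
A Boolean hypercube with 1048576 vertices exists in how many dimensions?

The n-cube has 2^n vertices, and 1048576 = 2^20, so n = 20.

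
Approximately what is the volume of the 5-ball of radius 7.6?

V_5(7.6) = π^(5/2) · (7.6)^5 / Γ(5/2 + 1) ≈ 133465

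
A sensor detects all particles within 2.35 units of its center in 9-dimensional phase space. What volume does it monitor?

V_9(2.35) = π^(9/2) · (2.35)^9 / Γ(9/2 + 1) ≈ 7209.89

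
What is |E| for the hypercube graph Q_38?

The 38-cube has n·2^(n-1) = 38·2^37 = 38·137438953472 = 5222680231936 edges.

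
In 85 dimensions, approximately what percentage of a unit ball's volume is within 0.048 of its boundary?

1 - (1-0.048)^85 ≈ 0.984719 ≈ 98.47%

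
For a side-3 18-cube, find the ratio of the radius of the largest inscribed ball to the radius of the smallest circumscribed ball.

r_in = 3/2 (half the side); r_out = 3√18/2 (half the diagonal). Ratio = 1/√18 ≈ 0.235702.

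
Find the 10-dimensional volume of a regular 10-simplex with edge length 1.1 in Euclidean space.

V = (1.1^10 / 10!) · √((10+1) / 2^10) ≈ 7.40816e-08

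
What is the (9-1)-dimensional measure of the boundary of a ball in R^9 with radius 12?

The surface area of an n-ball is 2π^(n/2) r^(n-1) / Γ(n/2). For n=9, r=12: 4586471424·π^4/35 ≈ 1.27647e+10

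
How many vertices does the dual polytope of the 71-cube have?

The vertices are ±e_1, ..., ±e_71, so there are 2·71 = 142.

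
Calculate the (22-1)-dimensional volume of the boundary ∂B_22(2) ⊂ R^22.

The surface area of an n-ball is 2π^(n/2) r^(n-1) / Γ(n/2). For n=22, r=2: 16384·π^11/14175 ≈ 340052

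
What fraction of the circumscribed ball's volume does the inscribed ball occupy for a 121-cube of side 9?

Volume scales as r^n, and r_in/r_out = 1/√121, giving (1/√121)^121 ≈ 9.80585e-127.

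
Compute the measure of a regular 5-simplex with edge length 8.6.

V_5 = √(6) · 8.6^5 / (5! · 2^(5/2)) ≈ 169.751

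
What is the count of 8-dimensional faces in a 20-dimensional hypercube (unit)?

Number of 8-faces = C(20,8) · 2^(20-8) = 125970 · 4096 = 515973120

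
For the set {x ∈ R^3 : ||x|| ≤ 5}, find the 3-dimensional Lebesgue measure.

The n-ball volume is π^(n/2)·r^n/Γ(n/2+1). With n=3, r=5: V = 500·π/3 ≈ 523.599.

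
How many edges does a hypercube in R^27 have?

Number of 1-faces = C(27,1)·2^(27-1) = 27·67108864 = 1811939328.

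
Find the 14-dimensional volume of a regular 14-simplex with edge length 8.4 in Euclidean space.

V = (8.4^14 / 14!) · √((14+1) / 2^14) ≈ 3.0223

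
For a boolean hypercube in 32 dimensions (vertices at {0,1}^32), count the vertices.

Number of vertices = 2^32 = 4294967296.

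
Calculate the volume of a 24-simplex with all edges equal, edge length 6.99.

Volume = 6.99^24 · √(25/2^24) / 24! ≈ 3.64214e-07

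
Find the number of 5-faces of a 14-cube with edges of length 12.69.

Choose 5 of 14 axes to span the face (C(14,5) = 2002 ways), then fix each of the remaining 9 coordinates at one of its two extreme values (2^9 = 512 ways): 2002·512 = 1025024.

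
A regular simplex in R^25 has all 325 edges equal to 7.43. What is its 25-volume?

V_25 = √(26) · 7.43^25 / (25! · 2^(25/2)) ≈ 3.37821e-07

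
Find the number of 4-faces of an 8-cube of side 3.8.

Number of 4-faces = C(8,4) · 2^(8-4) = 70 · 16 = 1120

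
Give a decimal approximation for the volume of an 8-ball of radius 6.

V_8(6) = π^(8/2) · (6)^8 / Γ(8/2 + 1) = 69984·π^4 ≈ 6.81708e+06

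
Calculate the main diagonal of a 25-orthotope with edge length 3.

The space diagonal of an n-cube of side s is s√n. Here 3·√25 = 15.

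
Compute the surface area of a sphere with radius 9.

S = n·V_n(r)/r = 3·V_3(9)/9 (volume-to-surface relation), giving 4πr² = 4π·(9)² ≈ 1017.88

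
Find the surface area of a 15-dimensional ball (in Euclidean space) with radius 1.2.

|∂B_15(1.2)| ≈ 73.4613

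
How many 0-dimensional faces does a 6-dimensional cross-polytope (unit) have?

Each 0-face is the convex hull of 1 vertex, one chosen as ±e_i from each of 1 distinct axis: 2^1·C(6,1) = 12.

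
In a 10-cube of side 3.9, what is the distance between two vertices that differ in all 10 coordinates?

Diagonal = √10 · 3.9 ≈ 12.3329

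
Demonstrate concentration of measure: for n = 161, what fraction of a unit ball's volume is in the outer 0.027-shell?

1 - (1-0.027)^161 ≈ 0.987805 ≈ 98.78%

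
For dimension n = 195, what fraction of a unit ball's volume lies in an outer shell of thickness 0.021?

1 - (1-0.021)^195 ≈ 0.984055 ≈ 98.41%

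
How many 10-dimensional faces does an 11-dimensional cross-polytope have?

Number of 10-faces = 2^(10+1) · C(11,10+1) = 2048 · 1 = 2048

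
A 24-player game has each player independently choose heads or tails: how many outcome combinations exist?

Number of vertices = 2^24 = 16777216.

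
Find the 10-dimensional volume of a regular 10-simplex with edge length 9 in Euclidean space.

V = (9^10 / 10!) · √((10+1) / 2^10) ≈ 99.5883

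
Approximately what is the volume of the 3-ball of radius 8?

Volume = π^{3/2}·(8)^3/Γ(5/2) = 2048·π/3 ≈ 2144.66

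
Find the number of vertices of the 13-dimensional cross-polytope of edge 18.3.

Number of vertices = 2n = 26.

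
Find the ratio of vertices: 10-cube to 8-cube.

The 10-cube has 2^10 = 1024 vertices. The 8-cube has 2^8 = 256 vertices. Ratio: 1024/256 = 4.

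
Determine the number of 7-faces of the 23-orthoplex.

f_7(23-orthoplex) = 2^8 · (23 choose 8) = 125520384.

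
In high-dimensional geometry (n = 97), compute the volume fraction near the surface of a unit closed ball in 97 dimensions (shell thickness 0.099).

1 - (1-0.099)^97 ≈ 0.999959 ≈ 99.995942%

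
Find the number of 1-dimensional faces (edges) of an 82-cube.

Each of the 2^82 = 4835703278458516698824704 vertices has degree 82; total edges = 82·2^82/2 = 198263834416799184651812864.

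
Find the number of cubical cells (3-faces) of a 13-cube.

Choose 3 of 13 axes to span the face (C(13,3) = 286 ways), then fix each of the remaining 10 coordinates at one of its two extreme values (2^10 = 1024 ways): 286·1024 = 292864.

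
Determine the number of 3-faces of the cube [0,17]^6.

f_3(6-cube) = (6 choose 3) · 2^3 = 160.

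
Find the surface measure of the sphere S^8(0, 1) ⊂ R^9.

S = n·V_n(r)/r = 9·V_9(1)/1 (volume-to-surface relation), giving 32·π^4/105 ≈ 29.6866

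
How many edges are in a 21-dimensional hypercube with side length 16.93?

Number of 1-faces = C(21,1) · 2^(21-1) = 21 · 1048576 = 22020096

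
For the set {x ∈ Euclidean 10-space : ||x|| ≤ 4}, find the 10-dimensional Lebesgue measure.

The n-ball volume is π^(n/2)·r^n/Γ(n/2+1). With n=10, r=4: V = 131072·π^5/15 ≈ 2.67404e+06.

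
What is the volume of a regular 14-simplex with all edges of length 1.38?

V = (1.38^14 / 14!) · √((14+1) / 2^14) ≈ 3.15308e-11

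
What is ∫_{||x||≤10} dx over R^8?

V_8(10) = π^(8/2) · (10)^8 / Γ(8/2 + 1) = 12500000·π^4/3 ≈ 4.05871e+08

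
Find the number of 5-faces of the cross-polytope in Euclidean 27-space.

An n-cross-polytope has 2^(k+1)·C(n,k+1) k-faces. Here 2^6·C(27,6) = 64·296010 = 18944640.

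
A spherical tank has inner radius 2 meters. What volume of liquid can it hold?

V = 32·π/3 ≈ 33.5103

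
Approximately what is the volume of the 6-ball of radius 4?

V_6(4) = π^(6/2) · (4)^6 / Γ(6/2 + 1) = 2048·π^3/3 ≈ 21167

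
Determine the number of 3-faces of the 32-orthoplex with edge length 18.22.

f_3(32-orthoplex) = 2^4 · (32 choose 4) = 575360.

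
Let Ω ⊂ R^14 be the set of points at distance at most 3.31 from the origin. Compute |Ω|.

The n-ball volume is π^(n/2)·r^n/Γ(n/2+1). With n=14, r=3.31: V ≈ 1.13556e+07.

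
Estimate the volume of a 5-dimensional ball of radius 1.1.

V_5(1.1) = π^(5/2) · (1.1)^5 / Γ(5/2 + 1) ≈ 8.47738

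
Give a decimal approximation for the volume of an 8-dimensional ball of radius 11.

V = 214358881·π^4/24 ≈ 8.70021e+08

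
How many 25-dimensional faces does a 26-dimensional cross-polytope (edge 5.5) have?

Each 25-face is the convex hull of 26 vertices, one chosen as ±e_i from each of 26 distinct axes: 2^26·C(26,26) = 67108864.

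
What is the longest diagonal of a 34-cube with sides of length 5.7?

d = √(5.7² + 5.7² + ... + 5.7²) [34 terms] = √(34·5.7²) = 5.7√34 ≈ 33.2364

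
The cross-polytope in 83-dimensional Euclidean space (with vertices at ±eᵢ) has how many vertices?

Number of vertices = 2n = 166.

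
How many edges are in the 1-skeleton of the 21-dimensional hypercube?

The 21-cube has n·2^(n-1) = 21·2^20 = 21·1048576 = 22020096 edges.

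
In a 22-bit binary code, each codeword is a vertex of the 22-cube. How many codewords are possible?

An n-cube has 2^n vertices; for n = 22 that is 2^22 = 4194304.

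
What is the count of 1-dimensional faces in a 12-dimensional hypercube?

Number of 1-faces = C(12,1) · 2^(12-1) = 12 · 2048 = 24576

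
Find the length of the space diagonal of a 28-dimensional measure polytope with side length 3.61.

d = √(3.61² + 3.61² + ... + 3.61²) [28 terms] = √(28·3.61²) = 3.61√28 ≈ 19.1023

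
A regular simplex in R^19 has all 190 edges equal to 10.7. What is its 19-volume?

V_19 = √(20) · 10.7^19 / (19! · 2^(19/2)) ≈ 1.83623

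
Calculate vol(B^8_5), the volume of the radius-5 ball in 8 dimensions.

Volume = π^{8/2}·(5)^8/Γ(5) = 390625·π^4/24 ≈ 1.58543e+06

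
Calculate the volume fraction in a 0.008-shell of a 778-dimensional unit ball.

Shell fraction = 1 - (1-0.008)^778 ≈ 0.998068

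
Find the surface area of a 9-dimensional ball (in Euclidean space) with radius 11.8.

S_9(11.8) = 2·π^(9/2)·(11.8)^8 / Γ(9/2) ≈ 1.11588e+10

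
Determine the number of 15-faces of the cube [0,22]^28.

Choose 15 of 28 axes to span the face (C(28,15) = 37442160 ways), then fix each of the remaining 13 coordinates at one of its two extreme values (2^13 = 8192 ways): 37442160·8192 = 306726174720.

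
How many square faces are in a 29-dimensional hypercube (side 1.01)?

Choose 2 of 29 axes to span the face (C(29,2) = 406 ways), then fix each of the remaining 27 coordinates at one of its two extreme values (2^27 = 134217728 ways): 406·134217728 = 54492397568.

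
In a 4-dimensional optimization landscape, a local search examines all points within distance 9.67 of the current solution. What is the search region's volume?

V_4(9.67) = π^(4/2) · (9.67)^4 / Γ(4/2 + 1) ≈ 43149.5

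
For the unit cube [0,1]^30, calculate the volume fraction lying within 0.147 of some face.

Shell fraction = 1 - (1-0.294)^30 ≈ 0.999971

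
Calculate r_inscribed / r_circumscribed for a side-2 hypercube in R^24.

Ratio = (s/2)/(s√24/2) = 24^(-1/2) ≈ 0.204124.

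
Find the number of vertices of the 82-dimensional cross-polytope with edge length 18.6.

The 82-dimensional cross-polytope has 2n = 2·82 = 164 vertices.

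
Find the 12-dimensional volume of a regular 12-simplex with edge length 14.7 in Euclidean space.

V_12 = √(13) · 14.7^12 / (12! · 2^(12/2)) ≈ 11974.6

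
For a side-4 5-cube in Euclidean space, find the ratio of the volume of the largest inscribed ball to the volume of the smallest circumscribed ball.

The radii are 4/2 and 4√5/2, so the volume ratio is (1/√5)^5 = 5^{-5/2} ≈ 0.0178885.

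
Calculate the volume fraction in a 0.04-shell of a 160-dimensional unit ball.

V(inner)/V(outer) = ((1-0.04)/1)^160 ≈ 0.001457, so the shell fraction is 0.998543.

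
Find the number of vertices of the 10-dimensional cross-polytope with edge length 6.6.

Number of vertices = 2n = 20.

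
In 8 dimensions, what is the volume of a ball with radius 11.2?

The n-ball volume is π^(n/2)·r^n/Γ(n/2+1). With n=8, r=11.2: V ≈ 1.00492e+09.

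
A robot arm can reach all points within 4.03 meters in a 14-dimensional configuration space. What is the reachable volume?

Volume = π^{14/2}·(4.03)^14/Γ(8) ≈ 1.78603e+08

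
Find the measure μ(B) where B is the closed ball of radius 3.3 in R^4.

Volume = π^{4/2}·(3.3)^4/Γ(3) ≈ 585.229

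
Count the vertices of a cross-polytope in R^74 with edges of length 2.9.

An n-cross-polytope has 2n vertices; here n = 74, giving 148.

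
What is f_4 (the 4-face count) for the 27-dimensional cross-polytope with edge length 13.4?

An n-cross-polytope has 2^(k+1)·C(n,k+1) k-faces. Here 2^5·C(27,5) = 32·80730 = 2583360.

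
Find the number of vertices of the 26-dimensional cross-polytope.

An n-cross-polytope has 2n vertices; here n = 26, giving 52.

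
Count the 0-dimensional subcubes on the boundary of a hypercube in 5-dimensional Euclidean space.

f_0(5-cube) = (5 choose 0) · 2^5 = 32.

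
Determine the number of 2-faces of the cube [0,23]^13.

An n-cube has C(n,k)·2^(n-k) k-faces. Here C(13,2)·2^11 = 78·2048 = 159744.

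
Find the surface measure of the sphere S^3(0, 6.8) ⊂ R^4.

S_4(6.8) = 2·π^(4/2)·(6.8)^3 / Γ(4/2) ≈ 6206.64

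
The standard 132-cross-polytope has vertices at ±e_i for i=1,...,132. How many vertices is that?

The vertices are ±e_1, ..., ±e_132, so there are 2·132 = 264.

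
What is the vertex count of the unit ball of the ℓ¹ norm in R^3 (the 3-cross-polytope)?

Number of vertices = 2n = 6.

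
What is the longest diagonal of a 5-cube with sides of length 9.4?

||(9.4,9.4,...,9.4)|| = √(5)·9.4 ≈ 21.019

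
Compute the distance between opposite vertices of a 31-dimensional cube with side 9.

Diagonal = √31 · 9 ≈ 50.1099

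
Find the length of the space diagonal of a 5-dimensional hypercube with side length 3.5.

Diagonal = √5 · 3.5 ≈ 7.82624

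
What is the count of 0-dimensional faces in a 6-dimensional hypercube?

An n-cube has C(n,k)·2^(n-k) k-faces. Here C(6,0)·2^6 = 1·64 = 64.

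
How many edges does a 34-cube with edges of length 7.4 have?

The 34-cube has n·2^(n-1) = 34·2^33 = 34·8589934592 = 292057776128 edges.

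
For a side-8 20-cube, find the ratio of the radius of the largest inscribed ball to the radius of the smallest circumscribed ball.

Ratio = (s/2)/(s√20/2) = 20^(-1/2) ≈ 0.223607.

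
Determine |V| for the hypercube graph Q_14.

An n-cube has 2^n vertices; for n = 14 that is 2^14 = 16384.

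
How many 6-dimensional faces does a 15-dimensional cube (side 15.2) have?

Choose 6 of 15 axes to span the face (C(15,6) = 5005 ways), then fix each of the remaining 9 coordinates at one of its two extreme values (2^9 = 512 ways): 5005·512 = 2562560.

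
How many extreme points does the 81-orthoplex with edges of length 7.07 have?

The 81-dimensional cross-polytope has 2n = 2·81 = 162 vertices.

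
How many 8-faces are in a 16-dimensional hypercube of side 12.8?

Number of 8-faces = C(16,8) · 2^(16-8) = 12870 · 256 = 3294720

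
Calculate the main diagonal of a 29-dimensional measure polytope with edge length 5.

The space diagonal of an n-cube of side s is s√n. Here 5·√29 ≈ 26.9258.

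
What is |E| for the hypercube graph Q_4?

The 4-cube has n·2^(n-1) = 4·2^3 = 4·8 = 32 edges.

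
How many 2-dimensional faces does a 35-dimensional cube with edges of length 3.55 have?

Choose 2 of 35 axes to span the face (C(35,2) = 595 ways), then fix each of the remaining 33 coordinates at one of its two extreme values (2^33 = 8589934592 ways): 595·8589934592 = 5111011082240.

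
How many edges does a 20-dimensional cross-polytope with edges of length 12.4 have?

An n-cross-polytope has 2^(k+1)·C(n,k+1) k-faces. Here 2^2·C(20,2) = 4·190 = 760.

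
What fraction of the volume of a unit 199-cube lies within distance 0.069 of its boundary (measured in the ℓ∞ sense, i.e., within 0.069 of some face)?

1 - (1 - 2·0.069)^199 = 1 - 0.862^199 ≈ 1 - 1.465e-13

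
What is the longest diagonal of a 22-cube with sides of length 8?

d = √(8² + 8² + ... + 8²) [22 terms] = √(22·8²) = 8√22 ≈ 37.5233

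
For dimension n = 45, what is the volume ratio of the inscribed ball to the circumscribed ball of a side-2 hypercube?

V_in/V_out = n^(-n/2) = 45^(-45/2) ≈ 6.34919e-38.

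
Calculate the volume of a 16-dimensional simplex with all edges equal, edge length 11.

V = (11^16 / 16!) · √((16+1) / 2^16) ≈ 35.371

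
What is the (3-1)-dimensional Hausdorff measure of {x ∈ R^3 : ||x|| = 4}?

The surface area of an n-ball is 2π^(n/2) r^(n-1) / Γ(n/2). For n=3, r=4: 4πr² = 4π·(4)² ≈ 201.062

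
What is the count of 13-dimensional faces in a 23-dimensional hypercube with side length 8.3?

f_13(23-cube) = (23 choose 13) · 2^10 = 1171523584.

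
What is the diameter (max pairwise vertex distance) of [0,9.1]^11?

d = √(9.1² + 9.1² + ... + 9.1²) [11 terms] = √(11·9.1²) = 9.1√11 ≈ 30.1813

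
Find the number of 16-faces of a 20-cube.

Number of 16-faces = C(20,16) · 2^(20-16) = 4845 · 16 = 77520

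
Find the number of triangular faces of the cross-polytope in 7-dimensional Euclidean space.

An n-cross-polytope has 2^(k+1)·C(n,k+1) k-faces. Here 2^3·C(7,3) = 8·35 = 280.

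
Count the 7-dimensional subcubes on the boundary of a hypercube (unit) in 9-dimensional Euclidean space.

Number of 7-faces = C(9,7) · 2^(9-7) = 36 · 4 = 144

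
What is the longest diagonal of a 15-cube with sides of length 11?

Diagonal = √15 · 11 ≈ 42.6028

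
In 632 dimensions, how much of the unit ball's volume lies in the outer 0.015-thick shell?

1 - (1-0.015)^632 ≈ 0.999929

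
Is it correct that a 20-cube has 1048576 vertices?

True. The 20-cube has 2^20 = 1048576 vertices.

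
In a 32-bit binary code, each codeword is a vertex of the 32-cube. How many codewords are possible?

An n-cube has 2^n vertices; for n = 32 that is 2^32 = 4294967296.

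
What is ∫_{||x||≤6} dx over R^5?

Volume = π^{5/2}·(6)^5/Γ(7/2) = 20736·π^2/5 ≈ 40931.2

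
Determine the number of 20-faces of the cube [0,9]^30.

Number of 20-faces = C(30,20) · 2^(30-20) = 30045015 · 1024 = 30766095360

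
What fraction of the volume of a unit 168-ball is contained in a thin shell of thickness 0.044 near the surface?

Shell fraction = 1 - (1-0.044)^168 ≈ 0.999479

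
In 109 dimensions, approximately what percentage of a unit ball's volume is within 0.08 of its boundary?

1 - (1-0.08)^109 ≈ 0.999887 ≈ 99.9887%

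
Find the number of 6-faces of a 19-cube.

Choose 6 of 19 axes to span the face (C(19,6) = 27132 ways), then fix each of the remaining 13 coordinates at one of its two extreme values (2^13 = 8192 ways): 27132·8192 = 222265344.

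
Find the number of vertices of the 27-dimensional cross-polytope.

The vertices are ±e_1, ..., ±e_27, so there are 2·27 = 54.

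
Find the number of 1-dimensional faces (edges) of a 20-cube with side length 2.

An n-cube has n·2^(n-1) edges. With n = 20: 20·524288 = 10485760.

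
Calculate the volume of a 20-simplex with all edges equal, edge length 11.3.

Volume = 11.3^20 · √(21/2^20) / 20! ≈ 2.1196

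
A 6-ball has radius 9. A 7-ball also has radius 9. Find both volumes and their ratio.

V_6(9) ≈ 2.74633e+06. V_7(9) ≈ 2.25984e+07. Ratio V_6/V_7 ≈ 0.1215.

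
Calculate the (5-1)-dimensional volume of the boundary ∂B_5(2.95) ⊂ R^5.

|∂B_5(2.95)| ≈ 1993.23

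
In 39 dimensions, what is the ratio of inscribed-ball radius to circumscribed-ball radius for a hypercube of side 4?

r_in = 4/2 (half the side); r_out = 4√39/2 (half the diagonal). Ratio = 1/√39 ≈ 0.160128.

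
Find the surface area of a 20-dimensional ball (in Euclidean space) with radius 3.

|∂B_20(3)| = 14348907·π^10/2240 ≈ 5.99887e+08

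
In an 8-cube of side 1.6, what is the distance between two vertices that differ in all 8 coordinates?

d = √(1.6² + 1.6² + ... + 1.6²) [8 terms] = √(8·1.6²) = 1.6√8 ≈ 4.52548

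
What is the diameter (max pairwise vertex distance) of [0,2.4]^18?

The space diagonal of an n-cube of side s is s√n. Here 2.4·√18 ≈ 10.1823.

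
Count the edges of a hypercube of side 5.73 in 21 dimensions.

An n-cube has n·2^(n-1) edges. With n = 21: 21·1048576 = 22020096.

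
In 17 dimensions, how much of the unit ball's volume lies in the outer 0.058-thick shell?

V(inner)/V(outer) = ((1-0.058)/1)^17 ≈ 0.3621, so the shell fraction is 0.637869.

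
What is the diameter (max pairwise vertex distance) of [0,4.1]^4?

||(4.1,4.1,...,4.1)|| = √(4)·4.1 = 8.2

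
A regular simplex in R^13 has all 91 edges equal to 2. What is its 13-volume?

V = (2^13 / 13!) · √((13+1) / 2^13) ≈ 5.43849e-08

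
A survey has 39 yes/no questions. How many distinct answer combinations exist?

Number of vertices = 2^39 = 549755813888.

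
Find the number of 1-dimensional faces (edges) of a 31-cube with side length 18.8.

Each of the 2^31 = 2147483648 vertices has degree 31; total edges = 31·2^31/2 = 33285996544.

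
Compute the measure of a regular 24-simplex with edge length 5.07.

Volume = 5.07^24 · √(25/2^24) / 24! ≈ 1.63718e-10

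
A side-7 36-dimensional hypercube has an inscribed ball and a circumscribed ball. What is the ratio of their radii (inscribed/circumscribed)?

For an n-cube of any side s, the inradius is s/2 and the circumradius is s√n/2, so the ratio is 1/√36 ≈ 0.166667.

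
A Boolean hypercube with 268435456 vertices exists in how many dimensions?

Since 2^n = 268435456, we have n = 28.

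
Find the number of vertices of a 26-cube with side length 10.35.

The 26-cube has 2^26 = 67108864 vertices.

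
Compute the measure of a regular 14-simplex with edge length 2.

V = (2^14 / 14!) · √((14+1) / 2^14) ≈ 5.68653e-09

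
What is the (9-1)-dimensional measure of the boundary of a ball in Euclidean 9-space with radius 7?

S = n·V_n(r)/r = 9·V_9(7)/7 (volume-to-surface relation), giving 26353376·π^4/15 ≈ 1.71137e+08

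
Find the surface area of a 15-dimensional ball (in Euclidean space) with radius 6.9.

The surface area of an n-ball is 2π^(n/2) r^(n-1) / Γ(n/2). For n=15, r=6.9: 3.17255e+12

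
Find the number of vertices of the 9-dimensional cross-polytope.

An n-cross-polytope has 2n vertices; here n = 9, giving 18.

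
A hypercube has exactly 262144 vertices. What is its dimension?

The n-cube has 2^n vertices, and 262144 = 2^18, so n = 18.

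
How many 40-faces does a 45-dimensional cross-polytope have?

f_40(45-orthoplex) = 2^41 · (45 choose 41) = 327643469960970240.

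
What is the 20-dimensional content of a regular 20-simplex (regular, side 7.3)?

V_20 = √(21) · 7.3^20 / (20! · 2^(20/2)) ≈ 0.000339737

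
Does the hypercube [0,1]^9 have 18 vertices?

False. The 9-cube has 2^9 = 512 vertices.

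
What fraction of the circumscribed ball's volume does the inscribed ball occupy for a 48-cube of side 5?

V_in/V_out = n^(-n/2) = 48^(-48/2) ≈ 4.469e-41.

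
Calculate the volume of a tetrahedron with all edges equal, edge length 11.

Volume = (√2/12) · 11³ = 156.86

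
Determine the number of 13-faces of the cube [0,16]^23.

An n-cube has C(n,k)·2^(n-k) k-faces. Here C(23,13)·2^10 = 1144066·1024 = 1171523584.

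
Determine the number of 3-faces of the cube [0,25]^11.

An n-cube has C(n,k)·2^(n-k) k-faces. Here C(11,3)·2^8 = 165·256 = 42240.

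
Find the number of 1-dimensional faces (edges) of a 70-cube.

Each of the 2^70 = 1180591620717411303424 vertices has degree 70; total edges = 70·2^70/2 = 41320706725109395619840.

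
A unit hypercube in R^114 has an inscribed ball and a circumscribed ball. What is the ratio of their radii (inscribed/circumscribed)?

Ratio = (s/2)/(s√114/2) = 114^(-1/2) ≈ 0.0936586.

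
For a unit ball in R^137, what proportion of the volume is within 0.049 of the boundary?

Shell fraction = 1 - (1-0.049)^137 ≈ 0.998975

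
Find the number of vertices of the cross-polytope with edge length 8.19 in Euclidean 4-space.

Each 0-face is the convex hull of 1 vertex, one chosen as ±e_i from each of 1 distinct axis: 2^1·C(4,1) = 8.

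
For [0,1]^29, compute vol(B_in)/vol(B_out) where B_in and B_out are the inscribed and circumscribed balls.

The radii are 1/2 and 1√29/2, so the volume ratio is (1/√29)^29 = 29^{-29/2} ≈ 6.24064e-22.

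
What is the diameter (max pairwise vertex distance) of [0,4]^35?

d = √(4² + 4² + ... + 4²) [35 terms] = √(35·4²) = 4√35 ≈ 23.6643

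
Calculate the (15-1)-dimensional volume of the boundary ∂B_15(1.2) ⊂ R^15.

The surface area of an n-ball is 2π^(n/2) r^(n-1) / Γ(n/2). For n=15, r=1.2: 73.4613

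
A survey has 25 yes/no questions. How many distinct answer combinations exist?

Each vertex is a binary string of length 25, so there are 2^25 = 33554432.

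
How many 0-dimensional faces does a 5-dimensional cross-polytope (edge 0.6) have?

An n-cross-polytope has 2^(k+1)·C(n,k+1) k-faces. Here 2^1·C(5,1) = 2·5 = 10.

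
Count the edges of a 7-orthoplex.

Each 1-face is the convex hull of 2 vertices, one chosen as ±e_i from each of 2 distinct axes: 2^2·C(7,2) = 84.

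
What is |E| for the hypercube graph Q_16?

The 16-cube has n·2^(n-1) = 16·2^15 = 16·32768 = 524288 edges.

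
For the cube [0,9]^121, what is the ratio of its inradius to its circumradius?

For an n-cube of any side s, the inradius is s/2 and the circumradius is s√n/2, so the ratio is 1/√121 ≈ 0.0909091.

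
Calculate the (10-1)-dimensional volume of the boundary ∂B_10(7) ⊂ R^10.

S_10(7) = 2·π^(10/2)·(7)^9 / Γ(10/2) = 40353607·π^5/12 ≈ 1.02908e+09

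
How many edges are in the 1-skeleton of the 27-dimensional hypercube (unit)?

The 27-cube has n·2^(n-1) = 27·2^26 = 27·67108864 = 1811939328 edges.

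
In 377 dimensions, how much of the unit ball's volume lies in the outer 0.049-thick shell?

V(inner)/V(outer) = ((1-0.049)/1)^377 ≈ 5.944e-09, so the shell fraction is 0.9999999941.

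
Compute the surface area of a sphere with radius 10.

The surface area of an n-ball is 2π^(n/2) r^(n-1) / Γ(n/2). For n=3, r=10: 4πr² = 4π·(10)² ≈ 1256.64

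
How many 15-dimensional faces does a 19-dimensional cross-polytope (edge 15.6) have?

Number of 15-faces = 2^(15+1) · C(19,15+1) = 65536 · 969 = 63504384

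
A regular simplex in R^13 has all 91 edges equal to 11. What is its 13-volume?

V_13 = √(14) · 11^13 / (13! · 2^(13/2)) ≈ 229.189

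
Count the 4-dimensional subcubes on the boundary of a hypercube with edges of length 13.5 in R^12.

An n-cube has C(n,k)·2^(n-k) k-faces. Here C(12,4)·2^8 = 495·256 = 126720.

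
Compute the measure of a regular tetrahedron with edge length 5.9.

Volume = (√2/12) · 5.9³ = 24.2041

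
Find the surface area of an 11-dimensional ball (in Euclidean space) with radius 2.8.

|∂B_11(2.8)| ≈ 613872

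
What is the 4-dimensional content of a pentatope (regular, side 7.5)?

V_4 = √(5) · 7.5^4 / (4! · 2^(4/2)) ≈ 73.6985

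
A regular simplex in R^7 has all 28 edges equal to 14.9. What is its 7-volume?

V_7 = √(8) · 14.9^7 / (7! · 2^(7/2)) ≈ 8087.48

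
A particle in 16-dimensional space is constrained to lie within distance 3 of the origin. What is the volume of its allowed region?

Volume = π^{16/2}·(3)^16/Γ(9) = 4782969·π^8/4480 ≈ 1.01302e+07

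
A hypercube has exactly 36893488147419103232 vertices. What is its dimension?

n = log_2(36893488147419103232) = 65.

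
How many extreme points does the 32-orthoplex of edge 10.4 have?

The 32-dimensional cross-polytope has 2n = 2·32 = 64 vertices.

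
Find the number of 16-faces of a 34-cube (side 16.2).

Number of 16-faces = C(34,16) · 2^(34-16) = 2203961430 · 262144 = 577755265105920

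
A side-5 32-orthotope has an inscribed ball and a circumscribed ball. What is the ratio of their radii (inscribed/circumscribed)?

r_in / r_out = (5/2) / (5√32/2) = 1/√32 ≈ 0.176777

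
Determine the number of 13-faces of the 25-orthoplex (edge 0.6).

Number of 13-faces = 2^(13+1) · C(25,13+1) = 16384 · 4457400 = 73030041600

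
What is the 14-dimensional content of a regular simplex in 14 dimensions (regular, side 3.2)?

V = (3.2^14 / 14!) · √((14+1) / 2^14) ≈ 4.09758e-06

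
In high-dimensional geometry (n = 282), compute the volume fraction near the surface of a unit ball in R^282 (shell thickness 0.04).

1 - (1-0.04)^282 ≈ 0.99999 ≈ 99.998999%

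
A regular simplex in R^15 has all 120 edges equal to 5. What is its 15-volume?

For a regular n-simplex with edge a, V = (a^n / n!)·√((n+1)/2^n). With a=5, n=15: V ≈ 0.000515686.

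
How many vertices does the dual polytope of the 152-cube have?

The 152-dimensional cross-polytope has 2n = 2·152 = 304 vertices.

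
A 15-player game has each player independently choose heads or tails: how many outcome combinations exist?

An n-cube has 2^n vertices; for n = 15 that is 2^15 = 32768.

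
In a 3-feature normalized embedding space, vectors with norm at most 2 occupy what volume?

The n-ball volume is π^(n/2)·r^n/Γ(n/2+1). With n=3, r=2: V = 32·π/3 ≈ 33.5103.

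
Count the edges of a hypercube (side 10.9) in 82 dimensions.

Number of 1-faces = C(82,1)·2^(82-1) = 82·2417851639229258349412352 = 198263834416799184651812864.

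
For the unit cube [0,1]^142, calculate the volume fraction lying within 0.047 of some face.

1 - (1 - 2·0.047)^142 = 1 - 0.906^142 ≈ 0.999999183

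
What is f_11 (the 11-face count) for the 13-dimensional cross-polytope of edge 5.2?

An n-cross-polytope has 2^(k+1)·C(n,k+1) k-faces. Here 2^12·C(13,12) = 4096·13 = 53248.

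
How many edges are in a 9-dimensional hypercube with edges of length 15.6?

An n-cube has C(n,k)·2^(n-k) k-faces. Here C(9,1)·2^8 = 9·256 = 2304.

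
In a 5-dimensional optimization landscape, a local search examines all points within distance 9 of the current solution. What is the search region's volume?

Volume = π^{5/2}·(9)^5/Γ(7/2) = 157464·π^2/5 ≈ 310821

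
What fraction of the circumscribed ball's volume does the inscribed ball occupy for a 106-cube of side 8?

Volume scales as r^n, and r_in/r_out = 1/√106, giving (1/√106)^106 ≈ 4.55816e-108.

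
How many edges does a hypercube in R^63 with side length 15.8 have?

Number of 1-faces = C(63,1)·2^(63-1) = 63·4611686018427387904 = 290536219160925437952.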